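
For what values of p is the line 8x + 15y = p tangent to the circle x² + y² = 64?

The line touches the circle iff its distance from (0, 0) is 8:
|8·0 + 15·0 − p| / √289 = 8
|p| = 8·17, so p = 136 or p = −136.

p = −136 or p = 136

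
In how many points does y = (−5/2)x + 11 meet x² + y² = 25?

Centre (0, 0), r² = 25. Distance² from centre to line = (−22)²/29 = 484/29.
Since d² < r², the line cuts the circle twice.

2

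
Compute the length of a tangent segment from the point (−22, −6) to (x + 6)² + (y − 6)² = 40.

6√10

With centre O = (−6, 6), |OP|² = 400 and r² = 40.
By the tangent–radius right angle, tangent length = √(|PO|² − r²) = √360 = 6√10.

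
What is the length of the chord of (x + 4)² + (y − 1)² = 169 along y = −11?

Express y = −11 and substitute into the circle:
x² + 8x − 9 = 0
x = 1 or x = −9, giving (1, −11) and (−9, −11).
Chord length = distance between (1, −11) and (−9, −11) = √100 = 10.

10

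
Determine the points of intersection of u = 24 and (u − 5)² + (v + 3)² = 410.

(24, −10) and (24, 4)

The line gives u = 24. Substituting into the circle:
v² + 6v − 40 = 0
v = 4 or v = −10, giving (24, 4) and (24, −10).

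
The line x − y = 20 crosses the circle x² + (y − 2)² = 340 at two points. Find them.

Substitute y = x − 20:
2x² − 44x + 144 = 0  ⟹  x² − 22x + 72 = 0
x = 18 or x = 4, giving (18, −2) and (4, −16).

(4, −16) and (18, −2)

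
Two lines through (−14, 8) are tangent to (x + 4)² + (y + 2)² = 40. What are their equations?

A line y − (8) = m(x − (−14)) is tangent when its distance from (−4, −2) is 2√10:
(10m − (−10))² = 40(m² + 1)
3m² + 10m + 3 = 0, so m = −3 or m = −1/3.
Through (−14, 8) these give 3x + y = −34 and x + 3y = 10.

3x + y = −34 and x + 3y = 10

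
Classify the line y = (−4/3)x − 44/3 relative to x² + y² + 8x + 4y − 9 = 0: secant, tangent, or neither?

secant

Centre (−4, −2), r² = 29. Distance² from centre to line = (22)²/25 = 484/25.
Since d² < r², the line cuts the circle twice.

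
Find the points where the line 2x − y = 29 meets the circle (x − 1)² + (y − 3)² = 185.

Substitute y = 2x − 29:
5x² − 130x + 840 = 0  ⟹  x² − 26x + 168 = 0
x = 14 or x = 12, giving (14, −1) and (12, −5).

(12, −5) and (14, −1)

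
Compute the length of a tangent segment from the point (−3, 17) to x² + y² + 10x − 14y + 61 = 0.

√91

With centre O = (−5, 7), |OP|² = 104 and r² = 13.
Power of the point: PT² = |PO|² − r² = 91, so PT = √91.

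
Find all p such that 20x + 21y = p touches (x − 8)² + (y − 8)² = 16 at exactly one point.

For a tangent, require d(centre, line) = r = 4.
|20·8 + 21·8 − p| / √841 = 4
|p − (328)| = 4·29, so p = 444 or p = 212.

p = 212 or p = 444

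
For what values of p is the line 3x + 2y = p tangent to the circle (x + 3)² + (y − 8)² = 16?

p = 7 ± 4√13

Tangency holds when the distance from the centre (−3, 8) to the line equals the radius 4:
|3·(−3) + 2·8 − p| / √13 = 4
|p − (7)| = 4√13.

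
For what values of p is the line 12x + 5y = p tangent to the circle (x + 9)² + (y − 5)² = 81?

p = −200 or p = 34

For a tangent, require d(centre, line) = r = 9.
|12·(−9) + 5·5 − p| / √169 = 9
|p − (−83)| = 9·13, so p = 34 or p = −200.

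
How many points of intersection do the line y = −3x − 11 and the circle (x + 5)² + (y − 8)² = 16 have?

d² = (3·(−5) + 1·8 − (−11))²/10 = 8/5; r² = 16.
Since d² < r², the line cuts the circle twice.

2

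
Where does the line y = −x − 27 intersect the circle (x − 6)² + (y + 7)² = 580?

(−18, −9) and (4, −31)

From the line, y = −x − 27. Substituting:
2x² + 28x − 144 = 0  ⟹  x² + 14x − 72 = 0
x = 4 or x = −18, giving (4, −31) and (−18, −9).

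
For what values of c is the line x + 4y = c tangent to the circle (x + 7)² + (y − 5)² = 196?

c = 13 ± 14√17

Tangency holds when the distance from the centre (−7, 5) to the line equals the radius 14:
|1·(−7) + 4·5 − c| / √17 = 14
|c − (13)| = 14√17.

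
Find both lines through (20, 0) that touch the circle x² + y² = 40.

x − 3y = 20 and x + 3y = 20

Write the tangent as mx − y + (0 − m·(20)) = 0 and set its distance from the centre to 2√10:
[m·(−20) − (0)]² = 40(m² + 1)
9m² − 1 = 0, so m = 1/3 or m = −1/3.
Through (20, 0) these give x − 3y = 20 and x + 3y = 20.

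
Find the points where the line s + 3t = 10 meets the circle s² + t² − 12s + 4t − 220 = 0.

(−8, 6) and (22, −4)

From the line, t = (10 − s)/3. Substituting:
10s² − 140s − 1760 = 0  ⟹  s² − 14s − 176 = 0
s = 22 or s = −8, giving (22, −4) and (−8, 6).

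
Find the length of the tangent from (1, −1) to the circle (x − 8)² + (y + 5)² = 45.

With centre O = (8, −5), |OP|² = 65 and r² = 45.
The tangent meets the radius at right angles, so tangent² = |PO|² − r² = 65 − 45 = 20.

2√5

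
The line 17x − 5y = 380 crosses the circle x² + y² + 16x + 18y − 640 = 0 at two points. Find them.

(15, −25) and (20, −8)

Express y = (−380 + 17x)/5 and substitute into the circle:
314x² − 10990x + 94200 = 0  ⟹  x² − 35x + 300 = 0
x = 20 or x = 15, giving (20, −8) and (15, −25).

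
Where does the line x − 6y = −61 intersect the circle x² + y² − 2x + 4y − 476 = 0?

(−19, 7) and (17, 13)

Substitute y = (61 + x)/6:
37x² + 74x − 11951 = 0  ⟹  x² + 2x − 323 = 0
x = 17 or x = −19, giving (17, 13) and (−19, 7).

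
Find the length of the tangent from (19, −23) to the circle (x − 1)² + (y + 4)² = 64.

Centre (1, −4), r² = 64. |PO|² = (18)² + (−19)² = 685.
Power of the point: PT² = |PO|² − r² = 621, so PT = 3√69.

3√69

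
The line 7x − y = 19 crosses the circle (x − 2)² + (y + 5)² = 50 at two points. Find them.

(1, −12) and (3, 2)

Substitute y = 7x − 19:
50x² − 200x + 150 = 0  ⟹  x² − 4x + 3 = 0
x = 3 or x = 1, giving (3, 2) and (1, −12).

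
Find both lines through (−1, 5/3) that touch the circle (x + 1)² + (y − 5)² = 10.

A line y − (5/3) = m(x − (−1)) is tangent when its distance from (−1, 5) is √10:
[m·(0) − (10/3)]² = 10(m² + 1)
9m² − 1 = 0, so m = 1/3 or m = −1/3.
Through (−1, 5/3) these give x − 3y = −6 and x + 3y = 4.

x − 3y = −6 and x + 3y = 4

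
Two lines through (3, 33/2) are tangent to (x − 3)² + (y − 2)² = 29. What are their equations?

Write the tangent as mx − y + (33/2 − m·(3)) = 0 and set its distance from the centre to √29:
[m·(0) − (−29/2)]² = 29(m² + 1)
4m² − 25 = 0, so m = −5/2 or m = 5/2.
With m = −5/2: 5x + 2y = 48. With m = 5/2: 5x − 2y = −18.

5x + 2y = 48 and 5x − 2y = −18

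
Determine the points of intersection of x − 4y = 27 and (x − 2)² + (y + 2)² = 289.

(−13, −10) and (19, −2)

Express y = (−27 + x)/4 and substitute into the circle:
17x² − 102x − 4199 = 0  ⟹  x² − 6x − 247 = 0
x = 19 or x = −13, giving (19, −2) and (−13, −10).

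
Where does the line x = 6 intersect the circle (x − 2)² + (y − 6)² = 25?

The line gives x = 6. Substituting into the circle:
y² − 12y + 27 = 0
y = 9 or y = 3, giving (6, 9) and (6, 3).

(6, 3) and (6, 9)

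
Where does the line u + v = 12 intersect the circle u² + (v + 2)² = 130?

From the line, v = −u + 12. Substituting:
2u² − 28u + 66 = 0  ⟹  u² − 14u + 33 = 0
u = 11 or u = 3, giving (11, 1) and (3, 9).

(3, 9) and (11, 1)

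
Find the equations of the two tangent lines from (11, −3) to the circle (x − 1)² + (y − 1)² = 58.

3x − 7y = 54 and 7x + 3y = 68

Write the tangent as mx − y + (−3 − m·(11)) = 0 and set its distance from the centre to √58:
(−10m − (4))² = 58(m² + 1)
21m² + 40m − 21 = 0, so m = 3/7 or m = −7/3.
With m = 3/7: 3x − 7y = 54. With m = −7/3: 7x + 3y = 68.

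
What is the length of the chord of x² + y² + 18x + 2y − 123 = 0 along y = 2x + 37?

The distance from (−9, −1) to the line is 20/√5, and r² = 205.
Chord = 2√(r² − d²) = 2·√(125) = 10√5.

10√5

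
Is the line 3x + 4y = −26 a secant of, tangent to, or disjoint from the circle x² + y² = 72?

Substituting the line into the circle gives 25x² + 156x − 476 = 0.
Discriminant = (156)² − 4·25·(−476) = 71936 > 0.
Two real roots: the line is a secant.

secant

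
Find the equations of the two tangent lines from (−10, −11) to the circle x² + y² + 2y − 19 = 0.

Let a tangent through (−10, −11) have slope m. Its distance from (0, −1) must equal 2√5:
(10m − (10))² = 20(m² + 1)
2m² − 5m + 2 = 0, so m = 2 or m = 1/2.
Through (−10, −11) these give 2x − y = −9 and x − 2y = 12.

2x − y = −9 and x − 2y = 12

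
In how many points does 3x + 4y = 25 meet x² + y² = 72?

2

d² = (3·0 + 4·0 − (25))²/25 = 25; r² = 72.
Since d² < r², the line cuts the circle twice.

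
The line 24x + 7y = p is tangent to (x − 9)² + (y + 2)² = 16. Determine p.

Tangency holds when the distance from the centre (9, −2) to the line equals the radius 4:
|24·9 + 7·(−2) − p| / √625 = 4
|p − (202)| = 4·25, so p = 302 or p = 102.

p = 102 or p = 302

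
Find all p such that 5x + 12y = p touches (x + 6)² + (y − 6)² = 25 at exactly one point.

For a tangent, require d(centre, line) = r = 5.
|5·(−6) + 12·6 − p| / √169 = 5
|p − (42)| = 5·13, so p = 107 or p = −23.

p = −23 or p = 107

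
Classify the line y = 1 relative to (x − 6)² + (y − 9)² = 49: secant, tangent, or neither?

Substituting the line into the circle gives x² − 12x + 51 = 0.
Δ = 144 − 204 = −60.
No real roots: the line does not meet the circle.

neither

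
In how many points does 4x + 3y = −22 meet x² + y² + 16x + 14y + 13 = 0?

Substituting the line into the circle gives 25x² + 152x − 323 = 0.
Discriminant = (152)² − 4·25·(−323) = 55404 > 0.
Two real roots: the line is a secant.

2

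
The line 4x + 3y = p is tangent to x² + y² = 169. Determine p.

p = −65 or p = 65

For a tangent, require d(centre, line) = r = 13.
|4·0 + 3·0 − p| / √25 = 13
|p| = 13·5, so p = 65 or p = −65.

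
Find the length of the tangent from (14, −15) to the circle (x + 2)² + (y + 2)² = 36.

√389

With centre O = (−2, −2), |OP|² = 425 and r² = 36.
The tangent meets the radius at right angles, so tangent² = |PO|² − r² = 425 − 36 = 389.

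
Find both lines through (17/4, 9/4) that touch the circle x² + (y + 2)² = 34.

3x + 5y = 24 and 5x + 3y = 28

A line y − (9/4) = m(x − (17/4)) is tangent when its distance from (0, −2) is √34:
[m·(−17/4) − (−17/4)]² = 34(m² + 1)
15m² + 34m + 15 = 0, so m = −3/5 or m = −5/3.
With m = −3/5: 3x + 5y = 24. With m = −5/3: 5x + 3y = 28.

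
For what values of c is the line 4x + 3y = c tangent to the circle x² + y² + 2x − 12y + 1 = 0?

The line touches the circle iff its distance from (−1, 6) is 6:
|4·(−1) + 3·6 − c| / √25 = 6
|c − (14)| = 6·5, so c = 44 or c = −16.

c = −16 or c = 44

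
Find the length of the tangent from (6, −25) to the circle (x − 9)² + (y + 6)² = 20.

The centre is (9, −6) and r = 2√5. The square of the distance from P to the centre is 9 + 361 = 370.
By the tangent–radius right angle, tangent length = √(|PO|² − r²) = √350 = 5√14.

5√14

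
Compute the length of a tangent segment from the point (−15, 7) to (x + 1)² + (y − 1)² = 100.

2√33

Centre (−1, 1), r² = 100. |PO|² = (−14)² + (6)² = 232.
By the tangent–radius right angle, tangent length = √(|PO|² − r²) = √132 = 2√33.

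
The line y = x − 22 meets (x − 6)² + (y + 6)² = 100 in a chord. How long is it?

10√2

From the line, y = x − 22. Substituting:
2x² − 44x + 192 = 0  ⟹  x² − 22x + 96 = 0
x = 16 or x = 6, giving (16, −6) and (6, −16).
Chord length = distance between (16, −6) and (6, −16) = √200 = 10√2.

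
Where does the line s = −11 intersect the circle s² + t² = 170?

(−11, −7) and (−11, 7)

The line gives s = −11. Substituting into the circle:
t² − 49 = 0
t = 7 or t = −7, giving (−11, 7) and (−11, −7).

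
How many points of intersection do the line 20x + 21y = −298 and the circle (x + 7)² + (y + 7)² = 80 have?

2

Centre (−7, −7), r² = 80. Distance² from centre to line = (11)²/841 = 121/841.
Since d² < r², the line cuts the circle twice.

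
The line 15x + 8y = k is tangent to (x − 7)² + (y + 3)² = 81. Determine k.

k = −72 or k = 234

Tangency holds when the distance from the centre (7, −3) to the line equals the radius 9:
|15·7 + 8·(−3) − k| / √289 = 9
|k − (81)| = 9·17, so k = 234 or k = −72.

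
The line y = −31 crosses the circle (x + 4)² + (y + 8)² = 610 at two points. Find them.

From the line, y = −31. Substituting:
x² + 8x − 65 = 0
x = 5 or x = −13, giving (5, −31) and (−13, −31).

(−13, −31) and (5, −31)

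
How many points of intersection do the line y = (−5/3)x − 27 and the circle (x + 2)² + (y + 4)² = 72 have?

0

Substituting the line into the circle gives 34x² + 726x + 4149 = 0.
Δ = 527076 − 564264 = −37188.
No real roots: the line does not meet the circle.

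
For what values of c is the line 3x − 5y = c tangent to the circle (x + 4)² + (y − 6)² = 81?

For a tangent, require d(centre, line) = r = 9.
|3·(−4) − 5·6 − c| / √34 = 9
|c − (−42)| = 9√34.

c = −42 ± 9√34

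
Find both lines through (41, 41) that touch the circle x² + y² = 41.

Write the tangent as mx − y + (41 − m·(41)) = 0 and set its distance from the centre to √41:
[m·(−41) − (−41)]² = 41(m² + 1)
20m² − 41m + 20 = 0, so m = 4/5 or m = 5/4.
With m = 4/5: 4x − 5y = −41. With m = 5/4: 5x − 4y = 41.

4x − 5y = −41 and 5x − 4y = 41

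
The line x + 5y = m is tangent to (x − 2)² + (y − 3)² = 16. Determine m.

For a tangent, require d(centre, line) = r = 4.
|1·2 + 5·3 − m| / √26 = 4
|m − (17)| = 4√26.

m = 17 ± 4√26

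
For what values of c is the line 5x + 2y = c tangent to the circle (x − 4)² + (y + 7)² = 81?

c = 6 ± 9√29

For a tangent, require d(centre, line) = r = 9.
|5·4 + 2·(−7) − c| / √29 = 9
|c − (6)| = 9√29.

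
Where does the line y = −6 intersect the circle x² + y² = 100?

(−8, −6) and (8, −6)

Express y = −6 and substitute into the circle:
x² − 64 = 0
x = 8 or x = −8, giving (8, −6) and (−8, −6).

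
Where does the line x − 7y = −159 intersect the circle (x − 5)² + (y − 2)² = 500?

(−5, 22) and (9, 24)

Substitute y = (159 + x)/7:
50x² − 200x − 2250 = 0  ⟹  x² − 4x − 45 = 0
x = 9 or x = −5, giving (9, 24) and (−5, 22).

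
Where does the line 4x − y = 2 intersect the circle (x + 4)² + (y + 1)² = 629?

(−6, −26) and (6, 22)

Substitute y = 4x − 2:
17x² − 612 = 0  ⟹  x² − 36 = 0
x = 6 or x = −6, giving (6, 22) and (−6, −26).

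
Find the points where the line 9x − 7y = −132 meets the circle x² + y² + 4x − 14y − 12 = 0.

(−10, 6) and (−3, 15)

Express y = (132 + 9x)/7 and substitute into the circle:
130x² + 1690x + 3900 = 0  ⟹  x² + 13x + 30 = 0
x = −3 or x = −10, giving (−3, 15) and (−10, 6).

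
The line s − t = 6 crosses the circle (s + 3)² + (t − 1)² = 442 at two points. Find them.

Substitute t = s − 6:
2s² − 8s − 384 = 0  ⟹  s² − 4s − 192 = 0
s = 16 or s = −12, giving (16, 10) and (−12, −18).

(−12, −18) and (16, 10)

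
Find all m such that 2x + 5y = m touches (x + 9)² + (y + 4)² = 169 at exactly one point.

Tangency holds when the distance from the centre (−9, −4) to the line equals the radius 13:
|2·(−9) + 5·(−4) − m| / √29 = 13
|m − (−38)| = 13√29.

m = −38 ± 13√29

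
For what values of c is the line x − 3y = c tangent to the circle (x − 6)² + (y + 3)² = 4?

c = 15 ± 2√10

The line touches the circle iff its distance from (6, −3) is 2:
|1·6 − 3·(−3) − c| / √10 = 2
|c − (15)| = 2√10.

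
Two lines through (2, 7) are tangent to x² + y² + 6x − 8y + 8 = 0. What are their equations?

Write the tangent as mx − y + (7 − m·(2)) = 0 and set its distance from the centre to √17:
(−5m − (−3))² = 17(m² + 1)
4m² − 15m − 4 = 0, so m = −1/4 or m = 4.
Through (2, 7) these give x + 4y = 30 and 4x − y = 1.

x + 4y = 30 and 4x − y = 1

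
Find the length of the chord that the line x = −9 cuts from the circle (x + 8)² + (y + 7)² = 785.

The distance from (−8, −7) to the line is 1, and r² = 785.
Half the chord is √(r² − d²) = √(784), so the full chord is 56.

56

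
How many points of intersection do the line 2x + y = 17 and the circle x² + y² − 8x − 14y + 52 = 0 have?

Substituting the line into the circle gives 5x² − 48x + 103 = 0.
Discriminant = (−48)² − 4·5·(103) = 244 > 0.
Two real roots: the line is a secant.

2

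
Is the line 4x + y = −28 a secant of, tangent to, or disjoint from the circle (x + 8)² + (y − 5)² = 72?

secant

d² = (4·(−8) + 1·5 − (−28))²/17 = 1/17; r² = 72.
Since d² < r², the line cuts the circle twice.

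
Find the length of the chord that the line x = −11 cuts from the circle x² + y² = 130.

6

The distance from (0, 0) to the line is 11, and r² = 130.
Half the chord is √(r² − d²) = √(9), so the full chord is 6.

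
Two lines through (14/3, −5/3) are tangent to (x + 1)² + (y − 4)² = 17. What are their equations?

4x + y = 17 and x + 4y = −2

A line y − (−5/3) = m(x − (14/3)) is tangent when its distance from (−1, 4) is √17:
(−17/3m − (17/3))² = 17(m² + 1)
4m² + 17m + 4 = 0, so m = −4 or m = −1/4.
Through (14/3, −5/3) these give 4x + y = 17 and x + 4y = −2.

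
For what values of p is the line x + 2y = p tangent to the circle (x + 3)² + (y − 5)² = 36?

For a tangent, require d(centre, line) = r = 6.
|1·(−3) + 2·5 − p| / √5 = 6
|p − (7)| = 6√5.

p = 7 ± 6√5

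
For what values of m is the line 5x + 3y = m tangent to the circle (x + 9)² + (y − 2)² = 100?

m = −39 ± 10√34

Tangency holds when the distance from the centre (−9, 2) to the line equals the radius 10:
|5·(−9) + 3·2 − m| / √34 = 10
|m − (−39)| = 10√34.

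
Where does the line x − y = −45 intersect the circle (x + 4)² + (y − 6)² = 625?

From the line, y = x + 45. Substituting:
2x² + 86x + 912 = 0  ⟹  x² + 43x + 456 = 0
x = −19 or x = −24, giving (−19, 26) and (−24, 21).

(−24, 21) and (−19, 26)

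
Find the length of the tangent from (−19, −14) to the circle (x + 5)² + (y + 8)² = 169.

3√7

Centre (−5, −8), r² = 169. |PO|² = (−14)² + (−6)² = 232.
Power of the point: PT² = |PO|² − r² = 63, so PT = 3√7.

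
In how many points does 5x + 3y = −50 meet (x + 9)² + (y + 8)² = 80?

2

d² = (5·(−9) + 3·(−8) − (−50))²/34 = 361/34; r² = 80.
Since d² < r², the line cuts the circle twice.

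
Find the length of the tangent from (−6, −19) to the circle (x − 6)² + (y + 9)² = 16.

The centre is (6, −9) and r = 4. The square of the distance from P to the centre is 144 + 100 = 244.
Power of the point: PT² = |PO|² − r² = 228, so PT = 2√57.

2√57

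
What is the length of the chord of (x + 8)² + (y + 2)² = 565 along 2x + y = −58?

The distance from (−8, −2) to the line is 40/√5, and r² = 565.
Chord = 2√(r² − d²) = 2·√(245) = 14√5.

14√5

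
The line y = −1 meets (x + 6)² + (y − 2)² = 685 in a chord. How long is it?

Express y = −1 and substitute into the circle:
x² + 12x − 640 = 0
x = 20 or x = −32, giving (20, −1) and (−32, −1).
Chord length = distance between (20, −1) and (−32, −1) = √2704 = 52.

52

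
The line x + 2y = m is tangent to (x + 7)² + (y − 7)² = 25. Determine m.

The line touches the circle iff its distance from (−7, 7) is 5:
|1·(−7) + 2·7 − m| / √5 = 5
|m − (7)| = 5√5.

m = 7 ± 5√5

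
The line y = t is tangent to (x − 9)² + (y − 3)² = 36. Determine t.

t = −3 or t = 9

For a tangent, require d(centre, line) = r = 6.
|0·9 + 1·3 − t| / √1 = 6
|t − (3)| = 6, so t = 9 or t = −3.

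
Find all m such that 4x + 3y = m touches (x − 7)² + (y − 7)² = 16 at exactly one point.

m = 29 or m = 69

For a tangent, require d(centre, line) = r = 4.
|4·7 + 3·7 − m| / √25 = 4
|m − (49)| = 4·5, so m = 69 or m = 29.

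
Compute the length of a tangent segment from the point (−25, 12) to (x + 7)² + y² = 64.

Centre (−7, 0), r² = 64. |PO|² = (−18)² + (12)² = 468.
By the tangent–radius right angle, tangent length = √(|PO|² − r²) = √404 = 2√101.

2√101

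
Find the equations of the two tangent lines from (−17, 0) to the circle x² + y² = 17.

Write the tangent as mx − y + (0 − m·(−17)) = 0 and set its distance from the centre to √17:
[m·(17) − (0)]² = 17(m² + 1)
16m² − 1 = 0, so m = −1/4 or m = 1/4.
Through (−17, 0) these give x + 4y = −17 and x − 4y = −17.

x + 4y = −17 and x − 4y = −17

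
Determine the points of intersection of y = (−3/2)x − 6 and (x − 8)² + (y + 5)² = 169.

Substitute y = (−12 − 3x)/2:
13x² − 52x − 416 = 0  ⟹  x² − 4x − 32 = 0
x = 8 or x = −4, giving (8, −18) and (−4, 0).

(−4, 0) and (8, −18)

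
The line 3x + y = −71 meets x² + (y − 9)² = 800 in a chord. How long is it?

From the line, y = −3x − 71. Substituting:
10x² + 480x + 5600 = 0  ⟹  x² + 48x + 560 = 0
x = −20 or x = −28, giving (−20, −11) and (−28, 13).
|(−20, −11) − (−28, 13)| = √((8)² + (−24)²) = 8√10.

8√10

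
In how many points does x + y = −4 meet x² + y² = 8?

1

Centre (0, 0), r² = 8. Distance² from centre to line = (4)²/2 = 8.
Since d² = r², the line is tangent.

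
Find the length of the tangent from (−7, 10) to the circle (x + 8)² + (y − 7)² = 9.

1

The centre is (−8, 7) and r = 3. The square of the distance from P to the centre is 1 + 9 = 10.
Power of the point: PT² = |PO|² − r² = 1, so PT = 1.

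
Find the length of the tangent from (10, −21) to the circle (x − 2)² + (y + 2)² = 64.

Centre (2, −2), r² = 64. |PO|² = (8)² + (−19)² = 425.
By the tangent–radius right angle, tangent length = √(|PO|² − r²) = √361 = 19.

19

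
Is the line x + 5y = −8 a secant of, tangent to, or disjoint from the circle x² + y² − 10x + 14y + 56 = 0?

Substituting the line into the circle gives 26x² − 304x + 904 = 0.
Δ = 92416 − 94016 = −1600.
No real roots: the line does not meet the circle.

disjoint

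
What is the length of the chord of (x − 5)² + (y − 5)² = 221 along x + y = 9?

Substitute y = −x + 9:
2x² − 18x − 180 = 0  ⟹  x² − 9x − 90 = 0
x = 15 or x = −6, giving (15, −6) and (−6, 15).
Chord length = distance between (15, −6) and (−6, 15) = √882 = 21√2.

21√2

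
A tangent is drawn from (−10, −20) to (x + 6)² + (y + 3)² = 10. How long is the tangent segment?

√295

With centre O = (−6, −3), |OP|² = 305 and r² = 10.
By the tangent–radius right angle, tangent length = √(|PO|² − r²) = √295.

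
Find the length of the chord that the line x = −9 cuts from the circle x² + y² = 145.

16

The distance from (0, 0) to the line is 9, and r² = 145.
Half the chord is √(r² − d²) = √(64), so the full chord is 16.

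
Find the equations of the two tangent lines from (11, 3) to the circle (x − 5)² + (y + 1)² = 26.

x + 5y = 26 and 5x − y = 52

Write the tangent as mx − y + (3 − m·(11)) = 0 and set its distance from the centre to √26:
[m·(−6) − (−4)]² = 26(m² + 1)
5m² − 24m − 5 = 0, so m = −1/5 or m = 5.
Through (11, 3) these give x + 5y = 26 and 5x − y = 52.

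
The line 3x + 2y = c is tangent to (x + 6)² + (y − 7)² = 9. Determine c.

c = −4 ± 3√13

Tangency holds when the distance from the centre (−6, 7) to the line equals the radius 3:
|3·(−6) + 2·7 − c| / √13 = 3
|c − (−4)| = 3√13.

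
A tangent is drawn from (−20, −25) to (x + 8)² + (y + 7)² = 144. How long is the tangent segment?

The centre is (−8, −7) and r = 12. The square of the distance from P to the centre is 144 + 324 = 468.
The tangent meets the radius at right angles, so tangent² = |PO|² − r² = 468 − 144 = 324.

18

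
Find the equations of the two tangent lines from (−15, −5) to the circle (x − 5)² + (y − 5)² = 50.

A line y − (−5) = m(x − (−15)) is tangent when its distance from (5, 5) is 5√2:
(20m − (10))² = 50(m² + 1)
7m² − 8m + 1 = 0, so m = 1 or m = 1/7.
With m = 1: x − y = −10. With m = 1/7: x − 7y = 20.

x − y = −10 and x − 7y = 20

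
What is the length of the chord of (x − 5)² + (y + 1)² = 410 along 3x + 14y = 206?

2√205

Substitute y = (206 − 3x)/14:
205x² − 3280x − 27060 = 0  ⟹  x² − 16x − 132 = 0
x = 22 or x = −6, giving (22, 10) and (−6, 16).
|(22, 10) − (−6, 16)| = √((28)² + (−6)²) = 2√205.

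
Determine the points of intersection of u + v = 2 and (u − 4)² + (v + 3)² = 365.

Substitute v = −u + 2:
2u² − 18u − 324 = 0  ⟹  u² − 9u − 162 = 0
u = 18 or u = −9, giving (18, −16) and (−9, 11).

(−9, 11) and (18, −16)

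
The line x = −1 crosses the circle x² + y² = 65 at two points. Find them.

The line gives x = −1. Substituting into the circle:
y² − 64 = 0
y = 8 or y = −8, giving (−1, 8) and (−1, −8).

(−1, −8) and (−1, 8)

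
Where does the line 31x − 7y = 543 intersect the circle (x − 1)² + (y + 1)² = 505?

(13, −20) and (20, 11)

From the line, y = (−543 + 31x)/7. Substituting:
1010x² − 33330x + 262600 = 0  ⟹  x² − 33x + 260 = 0
x = 20 or x = 13, giving (20, 11) and (13, −20).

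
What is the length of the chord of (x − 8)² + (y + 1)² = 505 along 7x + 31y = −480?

Substitute y = (−480 − 7x)/31:
1010x² − 9090x − 222200 = 0  ⟹  x² − 9x − 220 = 0
x = 20 or x = −11, giving (20, −20) and (−11, −13).
|(20, −20) − (−11, −13)| = √((31)² + (−7)²) = √1010.

√1010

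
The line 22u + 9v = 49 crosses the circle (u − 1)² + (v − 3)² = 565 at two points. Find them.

(−8, 25) and (10, −19)

Substitute v = (49 − 22u)/9:
565u² − 1130u − 45200 = 0  ⟹  u² − 2u − 80 = 0
u = 10 or u = −8, giving (10, −19) and (−8, 25).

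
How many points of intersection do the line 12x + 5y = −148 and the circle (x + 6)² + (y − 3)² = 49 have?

1

d² = (12·(−6) + 5·3 − (−148))²/169 = 49; r² = 49.
Since d² = r², the line is tangent.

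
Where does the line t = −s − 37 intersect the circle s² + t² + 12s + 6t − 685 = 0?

(−33, −4) and (−7, −30)

Substitute t = −s − 37:
2s² + 80s + 462 = 0  ⟹  s² + 40s + 231 = 0
s = −7 or s = −33, giving (−7, −30) and (−33, −4).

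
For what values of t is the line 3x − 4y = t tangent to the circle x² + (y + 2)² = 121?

t = −47 or t = 63

Tangency holds when the distance from the centre (0, −2) to the line equals the radius 11:
|3·0 − 4·(−2) − t| / √25 = 11
|t − (8)| = 11·5, so t = 63 or t = −47.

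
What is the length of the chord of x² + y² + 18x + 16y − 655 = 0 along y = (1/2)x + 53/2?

8√5

The distance from (−9, −8) to the line is 60/√5, and r² = 800.
Half the chord is √(r² − d²) = √(80), so the full chord is 8√5.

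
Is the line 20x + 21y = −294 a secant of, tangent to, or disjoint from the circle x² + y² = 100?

Centre (0, 0), r² = 100. Distance² from centre to line = (294)²/841 = 86436/841.
Since d² > r², the line lies outside the circle.

disjoint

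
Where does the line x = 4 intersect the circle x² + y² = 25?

(4, −3) and (4, 3)

The line gives x = 4. Substituting into the circle:
y² − 9 = 0
y = 3 or y = −3, giving (4, 3) and (4, −3).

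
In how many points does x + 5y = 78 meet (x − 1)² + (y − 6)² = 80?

0

Substituting the line into the circle gives 26x² − 146x + 329 = 0.
Discriminant = (−146)² − 4·26·(329) = −12900 < 0.
No real roots: the line does not meet the circle.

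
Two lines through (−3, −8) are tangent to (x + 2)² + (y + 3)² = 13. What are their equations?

A line y − (−8) = m(x − (−3)) is tangent when its distance from (−2, −3) is √13:
[m·(1) − (5)]² = 13(m² + 1)
6m² + 5m − 6 = 0, so m = 2/3 or m = −3/2.
With m = 2/3: 2x − 3y = 18. With m = −3/2: 3x + 2y = −25.

2x − 3y = 18 and 3x + 2y = −25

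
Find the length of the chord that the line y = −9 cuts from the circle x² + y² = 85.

4

The distance from (0, 0) to the line is 9, and r² = 85.
Chord = 2√(r² − d²) = 2·√(4) = 4.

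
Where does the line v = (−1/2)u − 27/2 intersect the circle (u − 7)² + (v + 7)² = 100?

(−1, −13) and (7, −17)

Substitute v = (−27 − u)/2:
5u² − 30u − 35 = 0  ⟹  u² − 6u − 7 = 0
u = 7 or u = −1, giving (7, −17) and (−1, −13).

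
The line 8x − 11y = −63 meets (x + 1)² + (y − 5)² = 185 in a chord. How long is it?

From the line, y = (63 + 8x)/11. Substituting:
185x² + 370x − 22200 = 0  ⟹  x² + 2x − 120 = 0
x = 10 or x = −12, giving (10, 13) and (−12, −3).
|(10, 13) − (−12, −3)| = √((22)² + (16)²) = 2√185.

2√185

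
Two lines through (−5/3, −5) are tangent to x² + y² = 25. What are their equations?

3x + 4y = −25 and y = −5

A line y − (−5) = m(x − (−5/3)) is tangent when its distance from (0, 0) is 5:
[m·(5/3) − (5)]² = 25(m² + 1)
4m² + 3m = 0, so m = −3/4 or m = 0.
With m = −3/4: 3x + 4y = −25. With m = 0: y = −5.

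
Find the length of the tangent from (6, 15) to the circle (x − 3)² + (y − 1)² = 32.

The centre is (3, 1) and r = 4√2. The square of the distance from P to the centre is 9 + 196 = 205.
By the tangent–radius right angle, tangent length = √(|PO|² − r²) = √173.

√173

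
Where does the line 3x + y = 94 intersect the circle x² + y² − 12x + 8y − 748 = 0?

Express y = −3x + 94 and substitute into the circle:
10x² − 600x + 8840 = 0  ⟹  x² − 60x + 884 = 0
x = 34 or x = 26, giving (34, −8) and (26, 16).

(26, 16) and (34, −8)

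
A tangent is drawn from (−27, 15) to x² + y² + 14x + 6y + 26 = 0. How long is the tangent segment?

2√173

Centre (−7, −3), r² = 32. |PO|² = (−20)² + (18)² = 724.
The tangent meets the radius at right angles, so tangent² = |PO|² − r² = 724 − 32 = 692.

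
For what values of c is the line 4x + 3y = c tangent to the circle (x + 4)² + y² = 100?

The line touches the circle iff its distance from (−4, 0) is 10:
|4·(−4) + 3·0 − c| / √25 = 10
|c − (−16)| = 10·5, so c = 34 or c = −66.

c = −66 or c = 34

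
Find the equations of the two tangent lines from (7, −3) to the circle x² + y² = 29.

Let a tangent through (7, −3) have slope m. Its distance from (0, 0) must equal √29:
[m·(−7) − (3)]² = 29(m² + 1)
10m² + 21m − 10 = 0, so m = 2/5 or m = −5/2.
Through (7, −3) these give 2x − 5y = 29 and 5x + 2y = 29.

2x − 5y = 29 and 5x + 2y = 29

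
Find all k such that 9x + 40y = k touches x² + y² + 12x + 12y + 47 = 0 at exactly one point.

k = −499 or k = −89

For a tangent, require d(centre, line) = r = 5.
|9·(−6) + 40·(−6) − k| / √1681 = 5
|k − (−294)| = 5·41, so k = −89 or k = −499.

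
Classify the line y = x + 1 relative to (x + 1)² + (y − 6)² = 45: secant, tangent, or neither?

d² = (1·(−1) − 1·6 − (−1))²/2 = 18; r² = 45.
Since d² < r², the line cuts the circle twice.

secant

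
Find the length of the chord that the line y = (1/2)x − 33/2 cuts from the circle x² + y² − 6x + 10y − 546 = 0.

Substitute y = (−33 + x)/2:
5x² − 70x − 1755 = 0  ⟹  x² − 14x − 351 = 0
x = 27 or x = −13, giving (27, −3) and (−13, −23).
Chord length = distance between (27, −3) and (−13, −23) = √2000 = 20√5.

20√5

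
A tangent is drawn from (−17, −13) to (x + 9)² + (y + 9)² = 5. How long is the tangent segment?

5√3

With centre O = (−9, −9), |OP|² = 80 and r² = 5.
By the tangent–radius right angle, tangent length = √(|PO|² − r²) = √75 = 5√3.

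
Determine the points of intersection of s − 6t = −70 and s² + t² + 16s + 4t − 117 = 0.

(−16, 9) and (−4, 11)

Express t = (70 + s)/6 and substitute into the circle:
37s² + 740s + 2368 = 0  ⟹  s² + 20s + 64 = 0
s = −4 or s = −16, giving (−4, 11) and (−16, 9).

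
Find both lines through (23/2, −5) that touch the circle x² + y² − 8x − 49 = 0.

A line y − (−5) = m(x − (23/2)) is tangent when its distance from (4, 0) is √65:
(−15/2m − (5))² = 65(m² + 1)
7m² − 60m + 32 = 0, so m = 4/7 or m = 8.
With m = 4/7: 4x − 7y = 81. With m = 8: 8x − y = 97.

4x − 7y = 81 and 8x − y = 97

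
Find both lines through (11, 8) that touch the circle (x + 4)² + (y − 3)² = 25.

Let a tangent through (11, 8) have slope m. Its distance from (−4, 3) must equal 5:
(−15m − (−5))² = 25(m² + 1)
4m² − 3m = 0, so m = 3/4 or m = 0.
With m = 3/4: 3x − 4y = 1. With m = 0: y = 8.

3x − 4y = 1 and y = 8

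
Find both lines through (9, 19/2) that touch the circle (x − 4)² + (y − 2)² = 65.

x + 8y = 85 and 7x + 4y = 101

Write the tangent as mx − y + (19/2 − m·(9)) = 0 and set its distance from the centre to √65:
[m·(−5) − (−15/2)]² = 65(m² + 1)
32m² + 60m + 7 = 0, so m = −1/8 or m = −7/4.
With m = −1/8: x + 8y = 85. With m = −7/4: 7x + 4y = 101.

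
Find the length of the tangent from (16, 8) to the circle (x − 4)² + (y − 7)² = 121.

With centre O = (4, 7), |OP|² = 145 and r² = 121.
The tangent meets the radius at right angles, so tangent² = |PO|² − r² = 145 − 121 = 24.

2√6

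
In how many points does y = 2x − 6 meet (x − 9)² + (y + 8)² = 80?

1

Substituting the line into the circle gives 5x² − 10x + 5 = 0.
Discriminant = (−10)² − 4·5·(5) = 0.
A repeated root: the line is tangent.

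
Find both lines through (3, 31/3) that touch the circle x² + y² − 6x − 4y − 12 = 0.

Write the tangent as mx − y + (31/3 − m·(3)) = 0 and set its distance from the centre to 5:
(0m − (−25/3))² = 25(m² + 1)
9m² − 16 = 0, so m = −4/3 or m = 4/3.
With m = −4/3: 4x + 3y = 43. With m = 4/3: 4x − 3y = −19.

4x + 3y = 43 and 4x − 3y = −19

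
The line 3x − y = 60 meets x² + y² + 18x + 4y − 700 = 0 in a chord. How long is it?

Centre (−9, −2), r² = 785. Perpendicular distance d from centre to line = |−85| / √10 = 85/√10.
Half the chord is √(r² − d²) = √(125/2), so the full chord is 5√10.

5√10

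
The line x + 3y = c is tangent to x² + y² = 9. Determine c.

Tangency holds when the distance from the centre (0, 0) to the line equals the radius 3:
|1·0 + 3·0 − c| / √10 = 3
|c| = 3√10.

c = ±3√10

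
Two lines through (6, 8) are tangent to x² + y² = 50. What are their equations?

x − 7y = −50 and 7x + y = 50

Let a tangent through (6, 8) have slope m. Its distance from (0, 0) must equal 5√2:
(−6m − (−8))² = 50(m² + 1)
7m² + 48m − 7 = 0, so m = 1/7 or m = −7.
Through (6, 8) these give x − 7y = −50 and 7x + y = 50.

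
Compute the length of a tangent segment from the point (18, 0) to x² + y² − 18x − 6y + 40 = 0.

The centre is (9, 3) and r = 5√2. The square of the distance from P to the centre is 81 + 9 = 90.
The tangent meets the radius at right angles, so tangent² = |PO|² − r² = 90 − 50 = 40.

2√10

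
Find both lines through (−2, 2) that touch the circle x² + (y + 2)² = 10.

A line y − (2) = m(x − (−2)) is tangent when its distance from (0, −2) is √10:
[m·(2) − (−4)]² = 10(m² + 1)
3m² − 8m − 3 = 0, so m = −1/3 or m = 3.
Through (−2, 2) these give x + 3y = 4 and 3x − y = −8.

x + 3y = 4 and 3x − y = −8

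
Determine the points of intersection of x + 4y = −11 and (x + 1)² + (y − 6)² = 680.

(−27, 4) and (21, −8)

From the line, y = (−11 − x)/4. Substituting:
17x² + 102x − 9639 = 0  ⟹  x² + 6x − 567 = 0
x = 21 or x = −27, giving (21, −8) and (−27, 4).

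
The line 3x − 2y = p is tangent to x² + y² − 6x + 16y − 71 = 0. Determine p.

For a tangent, require d(centre, line) = r = 12.
|3·3 − 2·(−8) − p| / √13 = 12
|p − (25)| = 12√13.

p = 25 ± 12√13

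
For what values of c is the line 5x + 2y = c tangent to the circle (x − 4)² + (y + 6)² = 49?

c = 8 ± 7√29

For a tangent, require d(centre, line) = r = 7.
|5·4 + 2·(−6) − c| / √29 = 7
|c − (8)| = 7√29.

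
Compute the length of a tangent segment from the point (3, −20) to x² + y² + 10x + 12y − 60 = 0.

√139

Centre (−5, −6), r² = 121. |PO|² = (8)² + (−14)² = 260.
Power of the point: PT² = |PO|² − r² = 139, so PT = √139.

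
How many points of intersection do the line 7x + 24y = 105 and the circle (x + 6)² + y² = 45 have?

2

d² = (7·(−6) + 24·0 − (105))²/625 = 21609/625; r² = 45.
Since d² < r², the line cuts the circle twice.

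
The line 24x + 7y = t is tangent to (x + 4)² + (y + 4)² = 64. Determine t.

For a tangent, require d(centre, line) = r = 8.
|24·(−4) + 7·(−4) − t| / √625 = 8
|t − (−124)| = 8·25, so t = 76 or t = −324.

t = −324 or t = 76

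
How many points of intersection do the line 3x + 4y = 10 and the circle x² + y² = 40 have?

Centre (0, 0), r² = 40. Distance² from centre to line = (−10)²/25 = 4.
Since d² < r², the line cuts the circle twice.

2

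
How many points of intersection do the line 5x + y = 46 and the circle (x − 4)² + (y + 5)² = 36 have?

0

Substituting the line into the circle gives 26x² − 518x + 2581 = 0.
Discriminant = (−518)² − 4·26·(2581) = −100 < 0.
No real roots: the line does not meet the circle.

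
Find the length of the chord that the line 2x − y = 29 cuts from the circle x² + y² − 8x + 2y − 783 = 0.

24√5

The distance from (4, −1) to the line is 20/√5, and r² = 800.
Chord = 2√(r² − d²) = 2·√(720) = 24√5.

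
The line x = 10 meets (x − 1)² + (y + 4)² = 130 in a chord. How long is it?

Centre (1, −4), r² = 130. Perpendicular distance d from centre to line = |−9| / √1 = 9.
Chord = 2√(r² − d²) = 2·√(49) = 14.

14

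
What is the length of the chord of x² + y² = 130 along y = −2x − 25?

Express y = −2x − 25 and substitute into the circle:
5x² + 100x + 495 = 0  ⟹  x² + 20x + 99 = 0
x = −9 or x = −11, giving (−9, −7) and (−11, −3).
Chord length = distance between (−9, −7) and (−11, −3) = √20 = 2√5.

2√5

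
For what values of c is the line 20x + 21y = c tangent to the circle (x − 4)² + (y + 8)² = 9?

For a tangent, require d(centre, line) = r = 3.
|20·4 + 21·(−8) − c| / √841 = 3
|c − (−88)| = 3·29, so c = −1 or c = −175.

c = −175 or c = −1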